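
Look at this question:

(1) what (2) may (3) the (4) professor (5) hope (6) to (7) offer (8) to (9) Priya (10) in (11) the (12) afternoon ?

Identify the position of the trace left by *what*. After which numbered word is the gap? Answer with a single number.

7

Pre-movement form: The professor may hope to offer what to Priya in the afternoon.
The filler 'what' is interpreted as the direct object of 'offer'. It moves to the left edge, and the trace sits right after 'offer':
What may the professor hope to offer ___ to Priya in the afternoon?
'offer' is word 7.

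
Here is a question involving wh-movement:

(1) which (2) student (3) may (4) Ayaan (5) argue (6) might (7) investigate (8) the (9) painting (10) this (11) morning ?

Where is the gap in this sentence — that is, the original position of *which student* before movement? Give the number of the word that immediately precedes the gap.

5

Pre-movement form: Ayaan may argue which student might investigate the painting this morning.
'which student' functions as the subject of the clause embedded under 'argue'. Wh-movement fronts it, leaving a gap right after 'argue':
Which student may Ayaan argue ___ might investigate the painting this morning?
'argue' is word 5.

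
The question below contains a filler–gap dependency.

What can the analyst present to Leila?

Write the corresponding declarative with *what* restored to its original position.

'what' functions as the direct object of 'present'. Wh-movement fronts it, leaving a gap right after 'present':
What can the analyst present ___ to Leila?

The analyst can present what to Leila.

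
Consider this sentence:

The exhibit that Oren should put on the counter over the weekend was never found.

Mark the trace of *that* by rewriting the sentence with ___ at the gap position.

The filler 'that' is interpreted as the direct object of 'put'. The gap is right after 'put'.

The exhibit that Oren should put ___ on the counter over the weekend was never found.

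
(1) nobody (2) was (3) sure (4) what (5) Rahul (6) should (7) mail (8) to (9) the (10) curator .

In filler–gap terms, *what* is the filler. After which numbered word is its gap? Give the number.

7

In situ: Rahul should mail what to the curator.
'what' functions as the direct object of 'mail'. It moves to the left edge, and the trace sits right after 'mail':
Nobody was sure what Rahul should mail ___ to the curator.
'mail' is word 7.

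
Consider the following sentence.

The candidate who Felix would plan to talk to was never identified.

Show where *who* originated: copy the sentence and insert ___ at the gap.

'who' is the object of the preposition 'to'. The gap is right after 'to'.

The candidate who Felix would plan to talk to ___ was never identified.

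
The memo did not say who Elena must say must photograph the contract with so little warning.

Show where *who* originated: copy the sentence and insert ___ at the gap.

Pre-movement form: Elena must say who must photograph the contract with so little warning.
'who' is the subject of the clause embedded under 'say'. The gap is right after 'say'.

The memo did not say who Elena must say ___ must photograph the contract with so little warning.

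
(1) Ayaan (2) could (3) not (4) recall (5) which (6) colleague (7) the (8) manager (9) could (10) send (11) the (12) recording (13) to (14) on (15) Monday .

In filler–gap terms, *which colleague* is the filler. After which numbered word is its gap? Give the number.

13

Underlying clause: The manager could send the recording to which colleague on Monday.
The filler 'which colleague' is interpreted as the object of the preposition 'to' (recipient of 'send'). Fronting leaves a gap immediately after 'to':
Ayaan could not recall which colleague the manager could send the recording to ___ on Monday.
'to' is word 13.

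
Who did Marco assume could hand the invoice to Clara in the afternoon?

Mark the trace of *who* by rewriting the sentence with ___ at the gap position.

Pre-movement form: Marco did assume who could hand the invoice to Clara in the afternoon.
'who' functions as the subject of the clause embedded under 'assume'. The gap is right after 'assume'.

Who did Marco assume ___ could hand the invoice to Clara in the afternoon?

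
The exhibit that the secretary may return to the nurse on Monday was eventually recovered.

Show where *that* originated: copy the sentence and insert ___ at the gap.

'that' functions as the direct object of 'return'. The gap is right after 'return'.

The exhibit that the secretary may return ___ to the nurse on Monday was eventually recovered.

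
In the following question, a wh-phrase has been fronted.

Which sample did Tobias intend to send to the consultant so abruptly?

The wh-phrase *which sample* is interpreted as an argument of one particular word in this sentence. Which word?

Before movement: Tobias did intend to send which sample to the consultant so abruptly.
'which sample' is the direct object of 'send'. Fronting leaves a gap immediately after 'send':
Which sample did Tobias intend to send ___ to the consultant so abruptly?

send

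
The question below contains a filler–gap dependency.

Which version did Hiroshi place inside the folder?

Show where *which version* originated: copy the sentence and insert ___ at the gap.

Which version did Hiroshi place ___ inside the folder?

Before movement: Hiroshi did place which version inside the folder.
'which version' functions as the direct object of 'place'. The gap is right after 'place'.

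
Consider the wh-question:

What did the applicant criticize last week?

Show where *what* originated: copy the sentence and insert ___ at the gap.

Pre-movement form: The applicant did criticize what last week.
'what' functions as the direct object of 'criticize'. The gap is right after 'criticize'.

What did the applicant criticize ___ last week?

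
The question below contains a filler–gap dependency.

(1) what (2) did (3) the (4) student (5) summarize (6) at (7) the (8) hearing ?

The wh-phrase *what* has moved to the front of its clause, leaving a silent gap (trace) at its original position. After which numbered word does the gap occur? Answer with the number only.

5

Before movement: The student did summarize what at the hearing.
'what' is the direct object of 'summarize'. It moves to the left edge, and the trace sits right after 'summarize':
What did the student summarize ___ at the hearing?
'summarize' is word 5.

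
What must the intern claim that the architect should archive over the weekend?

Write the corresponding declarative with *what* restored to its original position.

'what' functions as the direct object of 'archive'. Wh-movement fronts it, leaving a gap right after 'archive':
What must the intern claim that the architect should archive ___ over the weekend?

The intern must claim that the architect should archive what over the weekend.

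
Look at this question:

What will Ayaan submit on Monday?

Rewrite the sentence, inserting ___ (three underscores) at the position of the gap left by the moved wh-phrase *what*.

What will Ayaan submit ___ on Monday?

Before movement: Ayaan will submit what on Monday.
'what' is the direct object of 'submit'. The gap is right after 'submit'.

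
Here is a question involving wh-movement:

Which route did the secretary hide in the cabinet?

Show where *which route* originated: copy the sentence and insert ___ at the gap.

Pre-movement form: The secretary did hide which route in the cabinet.
The filler 'which route' is interpreted as the direct object of 'hide'. The gap is right after 'hide'.

Which route did the secretary hide ___ in the cabinet?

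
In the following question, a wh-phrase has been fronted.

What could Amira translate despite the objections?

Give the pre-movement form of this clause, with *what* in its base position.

'what' is the direct object of 'translate'. Wh-movement fronts it, leaving a gap right after 'translate':
What could Amira translate ___ despite the objections?

Amira could translate what despite the objections.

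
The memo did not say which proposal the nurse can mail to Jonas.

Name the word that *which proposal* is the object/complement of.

mail

Before movement: The nurse can mail which proposal to Jonas.
'which proposal' is the direct object of 'mail'. It moves to the left edge, and the trace sits right after 'mail':
The memo did not say which proposal the nurse can mail ___ to Jonas.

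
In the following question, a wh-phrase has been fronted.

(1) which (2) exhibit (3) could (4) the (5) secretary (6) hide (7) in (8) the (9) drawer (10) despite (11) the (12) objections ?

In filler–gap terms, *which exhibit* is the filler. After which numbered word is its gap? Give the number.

6

Before movement: The secretary could hide which exhibit in the drawer despite the objections.
The filler 'which exhibit' is interpreted as the direct object of 'hide'. It moves to the left edge, and the trace sits right after 'hide':
Which exhibit could the secretary hide ___ in the drawer despite the objections?
'hide' is word 6.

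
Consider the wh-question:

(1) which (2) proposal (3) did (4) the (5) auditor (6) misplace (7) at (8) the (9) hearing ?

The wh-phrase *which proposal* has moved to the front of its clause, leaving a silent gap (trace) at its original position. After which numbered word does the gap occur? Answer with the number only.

6

Underlying clause: The auditor did misplace which proposal at the hearing.
'which proposal' functions as the direct object of 'misplace'. It moves to the left edge, and the trace sits right after 'misplace':
Which proposal did the auditor misplace ___ at the hearing?
'misplace' is word 6.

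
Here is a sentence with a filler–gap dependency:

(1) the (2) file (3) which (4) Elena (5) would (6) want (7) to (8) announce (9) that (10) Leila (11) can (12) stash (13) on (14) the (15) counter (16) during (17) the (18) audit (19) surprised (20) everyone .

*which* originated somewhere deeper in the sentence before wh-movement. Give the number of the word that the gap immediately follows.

12

'which' is the direct object of 'stash'. Fronting leaves a gap immediately after 'stash':
The file which Elena would want to announce that Leila can stash ___ on the counter during the audit surprised everyone.
'stash' is word 12.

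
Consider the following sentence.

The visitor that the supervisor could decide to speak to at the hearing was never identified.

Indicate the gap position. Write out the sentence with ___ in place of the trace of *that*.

'that' is the object of the preposition 'to'. The gap is right after 'to'.

The visitor that the supervisor could decide to speak to ___ at the hearing was never identified.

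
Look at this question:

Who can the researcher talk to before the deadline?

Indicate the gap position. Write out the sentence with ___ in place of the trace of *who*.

Who can the researcher talk to ___ before the deadline?

In situ: The researcher can talk to who before the deadline.
'who' is the object of the preposition 'to'. The gap is right after 'to'.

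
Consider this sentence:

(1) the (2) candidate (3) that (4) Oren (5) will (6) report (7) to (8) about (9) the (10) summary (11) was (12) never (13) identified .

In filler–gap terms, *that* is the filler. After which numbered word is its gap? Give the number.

The filler 'that' is interpreted as the object of the preposition 'to'. Wh-movement fronts it, leaving a gap right after 'to':
The candidate that Oren will report to ___ about the summary was never identified.
'to' is word 7.

7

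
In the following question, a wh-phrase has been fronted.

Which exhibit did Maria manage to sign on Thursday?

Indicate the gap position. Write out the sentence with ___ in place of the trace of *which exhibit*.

Which exhibit did Maria manage to sign ___ on Thursday?

Pre-movement form: Maria did manage to sign which exhibit on Thursday.
'which exhibit' is the direct object of 'sign'. The gap is right after 'sign'.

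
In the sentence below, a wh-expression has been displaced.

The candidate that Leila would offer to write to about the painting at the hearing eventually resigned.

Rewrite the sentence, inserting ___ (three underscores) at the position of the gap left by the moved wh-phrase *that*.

The candidate that Leila would offer to write to ___ about the painting at the hearing eventually resigned.

'that' functions as the object of the preposition 'to'. The gap is right after 'to'.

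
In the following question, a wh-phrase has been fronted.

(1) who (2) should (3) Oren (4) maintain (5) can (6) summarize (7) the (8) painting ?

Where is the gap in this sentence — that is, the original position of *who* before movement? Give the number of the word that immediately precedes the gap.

4

Before movement: Oren should maintain who can summarize the painting.
'who' is the subject of the clause embedded under 'maintain'. Wh-movement fronts it, leaving a gap right after 'maintain':
Who should Oren maintain ___ can summarize the painting?
'maintain' is word 4.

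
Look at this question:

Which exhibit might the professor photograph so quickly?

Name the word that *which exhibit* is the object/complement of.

photograph

In situ: The professor might photograph which exhibit so quickly.
'which exhibit' functions as the direct object of 'photograph'. Fronting leaves a gap immediately after 'photograph':
Which exhibit might the professor photograph ___ so quickly?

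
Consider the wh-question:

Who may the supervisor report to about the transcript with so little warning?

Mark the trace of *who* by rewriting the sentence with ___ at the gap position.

Before movement: The supervisor may report to who about the transcript with so little warning.
'who' functions as the object of the preposition 'to'. The gap is right after 'to'.

Who may the supervisor report to ___ about the transcript with so little warning?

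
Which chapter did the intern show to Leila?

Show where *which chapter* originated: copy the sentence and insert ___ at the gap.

Underlying clause: The intern did show which chapter to Leila.
'which chapter' is the direct object of 'show'. The gap is right after 'show'.

Which chapter did the intern show ___ to Leila?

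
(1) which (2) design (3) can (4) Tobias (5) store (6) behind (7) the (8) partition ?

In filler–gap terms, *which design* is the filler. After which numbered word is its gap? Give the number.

5

Underlying clause: Tobias can store which design behind the partition.
The filler 'which design' is interpreted as the direct object of 'store'. It moves to the left edge, and the trace sits right after 'store':
Which design can Tobias store ___ behind the partition?
'store' is word 5.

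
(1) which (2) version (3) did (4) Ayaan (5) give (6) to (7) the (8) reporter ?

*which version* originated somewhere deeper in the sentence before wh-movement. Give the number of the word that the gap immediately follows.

Underlying clause: Ayaan did give which version to the reporter.
'which version' is the direct object of 'give'. It moves to the left edge, and the trace sits right after 'give':
Which version did Ayaan give ___ to the reporter?
'give' is word 5.

5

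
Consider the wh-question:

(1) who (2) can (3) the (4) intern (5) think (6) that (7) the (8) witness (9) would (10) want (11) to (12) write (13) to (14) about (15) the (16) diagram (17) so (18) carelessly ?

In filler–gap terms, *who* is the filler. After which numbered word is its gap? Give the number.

13

Before movement: The intern can think that the witness would want to write to who about the diagram so carelessly.
'who' is the object of the preposition 'to'. Fronting leaves a gap immediately after 'to':
Who can the intern think that the witness would want to write to ___ about the diagram so carelessly?
'to' is word 13.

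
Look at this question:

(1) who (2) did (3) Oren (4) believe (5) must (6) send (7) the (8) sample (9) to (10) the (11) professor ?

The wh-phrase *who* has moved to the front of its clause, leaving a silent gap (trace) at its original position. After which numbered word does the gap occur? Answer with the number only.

Pre-movement form: Oren did believe who must send the sample to the professor.
'who' is the subject of the clause embedded under 'believe'. It moves to the left edge, and the trace sits right after 'believe':
Who did Oren believe ___ must send the sample to the professor?
'believe' is word 4.

4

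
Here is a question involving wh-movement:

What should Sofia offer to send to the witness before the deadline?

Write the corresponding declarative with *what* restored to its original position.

Sofia should offer to send what to the witness before the deadline.

The filler 'what' is interpreted as the direct object of 'send'. Fronting leaves a gap immediately after 'send':
What should Sofia offer to send ___ to the witness before the deadline?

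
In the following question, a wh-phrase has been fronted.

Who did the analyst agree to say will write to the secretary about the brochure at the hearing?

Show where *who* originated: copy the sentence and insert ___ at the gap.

Who did the analyst agree to say ___ will write to the secretary about the brochure at the hearing?

Before movement: The analyst did agree to say who will write to the secretary about the brochure at the hearing.
'who' is the subject of the clause embedded under 'say'. The gap is right after 'say'.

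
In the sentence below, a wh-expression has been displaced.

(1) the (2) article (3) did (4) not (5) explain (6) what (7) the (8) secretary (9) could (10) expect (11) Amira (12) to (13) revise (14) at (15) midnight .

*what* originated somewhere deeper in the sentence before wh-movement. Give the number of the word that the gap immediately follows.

13

Before movement: The secretary could expect Amira to revise what at midnight.
The filler 'what' is interpreted as the direct object of 'revise'. Fronting leaves a gap immediately after 'revise':
The article did not explain what the secretary could expect Amira to revise ___ at midnight.
'revise' is word 13.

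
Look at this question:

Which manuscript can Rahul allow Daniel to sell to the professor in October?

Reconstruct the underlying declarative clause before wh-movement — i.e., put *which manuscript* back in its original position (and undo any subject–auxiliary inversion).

The filler 'which manuscript' is interpreted as the direct object of 'sell'. It moves to the left edge, and the trace sits right after 'sell':
Which manuscript can Rahul allow Daniel to sell ___ to the professor in October?

Rahul can allow Daniel to sell which manuscript to the professor in October.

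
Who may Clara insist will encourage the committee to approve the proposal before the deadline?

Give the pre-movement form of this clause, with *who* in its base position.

'who' functions as the subject of the clause embedded under 'insist'. Fronting leaves a gap immediately after 'insist':
Who may Clara insist ___ will encourage the committee to approve the proposal before the deadline?

Clara may insist who will encourage the committee to approve the proposal before the deadline.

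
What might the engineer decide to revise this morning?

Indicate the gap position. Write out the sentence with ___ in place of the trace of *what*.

What might the engineer decide to revise ___ this morning?

In situ: The engineer might decide to revise what this morning.
'what' is the direct object of 'revise'. The gap is right after 'revise'.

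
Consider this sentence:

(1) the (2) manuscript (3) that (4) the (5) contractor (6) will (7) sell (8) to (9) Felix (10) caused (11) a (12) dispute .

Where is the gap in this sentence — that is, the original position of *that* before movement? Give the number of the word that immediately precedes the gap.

7

'that' functions as the direct object of 'sell'. It moves to the left edge, and the trace sits right after 'sell':
The manuscript that the contractor will sell ___ to Felix caused a dispute.
'sell' is word 7.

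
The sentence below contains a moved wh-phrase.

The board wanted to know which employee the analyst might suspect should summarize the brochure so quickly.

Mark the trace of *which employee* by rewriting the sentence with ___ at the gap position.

The board wanted to know which employee the analyst might suspect ___ should summarize the brochure so quickly.

Underlying clause: The analyst might suspect which employee should summarize the brochure so quickly.
The filler 'which employee' is interpreted as the subject of the clause embedded under 'suspect'. The gap is right after 'suspect'.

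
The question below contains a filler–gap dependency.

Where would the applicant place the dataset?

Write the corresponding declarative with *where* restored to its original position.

'where' is the locative complement of 'place'. It moves to the left edge, and the trace sits right after 'dataset':
Where would the applicant place the dataset ___?

The applicant would place the dataset where.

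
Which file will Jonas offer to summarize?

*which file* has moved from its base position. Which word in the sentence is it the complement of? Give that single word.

summarize

Before movement: Jonas will offer to summarize which file.
'which file' is the direct object of 'summarize'. Fronting leaves a gap immediately after 'summarize':
Which file will Jonas offer to summarize ___?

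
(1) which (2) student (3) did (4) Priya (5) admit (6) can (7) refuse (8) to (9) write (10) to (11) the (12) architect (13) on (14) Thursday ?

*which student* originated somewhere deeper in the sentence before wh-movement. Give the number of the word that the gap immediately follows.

5

Before movement: Priya did admit which student can refuse to write to the architect on Thursday.
'which student' is the subject of the clause embedded under 'admit'. Fronting leaves a gap immediately after 'admit':
Which student did Priya admit ___ can refuse to write to the architect on Thursday?
'admit' is word 5.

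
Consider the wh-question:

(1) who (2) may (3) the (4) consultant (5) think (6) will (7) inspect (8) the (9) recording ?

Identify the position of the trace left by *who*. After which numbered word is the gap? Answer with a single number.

In situ: The consultant may think who will inspect the recording.
The filler 'who' is interpreted as the subject of the clause embedded under 'think'. It moves to the left edge, and the trace sits right after 'think':
Who may the consultant think ___ will inspect the recording?
'think' is word 5.

5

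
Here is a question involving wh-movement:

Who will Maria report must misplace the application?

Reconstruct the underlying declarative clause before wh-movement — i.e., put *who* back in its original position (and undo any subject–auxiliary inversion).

'who' functions as the subject of the clause embedded under 'report'. Fronting leaves a gap immediately after 'report':
Who will Maria report ___ must misplace the application?

Maria will report who must misplace the application.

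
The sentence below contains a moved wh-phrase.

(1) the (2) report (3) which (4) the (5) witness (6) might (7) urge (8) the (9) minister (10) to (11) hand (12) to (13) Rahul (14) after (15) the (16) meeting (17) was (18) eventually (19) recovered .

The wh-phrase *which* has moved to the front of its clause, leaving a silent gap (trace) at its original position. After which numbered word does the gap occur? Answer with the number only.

11

The filler 'which' is interpreted as the direct object of 'hand'. Wh-movement fronts it, leaving a gap right after 'hand':
The report which the witness might urge the minister to hand ___ to Rahul after the meeting was eventually recovered.
'hand' is word 11.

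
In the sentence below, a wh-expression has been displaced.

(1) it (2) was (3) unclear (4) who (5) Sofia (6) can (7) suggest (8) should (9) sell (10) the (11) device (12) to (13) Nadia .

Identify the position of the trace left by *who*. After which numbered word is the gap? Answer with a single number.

In situ: Sofia can suggest who should sell the device to Nadia.
'who' is the subject of the clause embedded under 'suggest'. It moves to the left edge, and the trace sits right after 'suggest':
It was unclear who Sofia can suggest ___ should sell the device to Nadia.
'suggest' is word 7.

7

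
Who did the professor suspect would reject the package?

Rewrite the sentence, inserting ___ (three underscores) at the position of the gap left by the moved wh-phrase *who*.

Who did the professor suspect ___ would reject the package?

Pre-movement form: The professor did suspect who would reject the package.
The filler 'who' is interpreted as the subject of the clause embedded under 'suspect'. The gap is right after 'suspect'.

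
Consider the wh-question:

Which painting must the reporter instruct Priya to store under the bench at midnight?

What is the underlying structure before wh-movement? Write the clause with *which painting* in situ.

The reporter must instruct Priya to store which painting under the bench at midnight.

The filler 'which painting' is interpreted as the direct object of 'store'. Fronting leaves a gap immediately after 'store':
Which painting must the reporter instruct Priya to store ___ under the bench at midnight?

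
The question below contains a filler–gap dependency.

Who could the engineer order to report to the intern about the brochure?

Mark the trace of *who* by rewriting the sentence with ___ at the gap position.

Who could the engineer order ___ to report to the intern about the brochure?

Before movement: The engineer could order who to report to the intern about the brochure.
'who' is the direct object of 'order'. The gap is right after 'order'.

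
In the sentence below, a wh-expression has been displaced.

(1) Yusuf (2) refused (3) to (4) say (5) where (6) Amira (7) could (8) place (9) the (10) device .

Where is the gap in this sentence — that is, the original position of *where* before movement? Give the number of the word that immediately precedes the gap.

10

Pre-movement form: Amira could place the device where.
'where' is the locative complement of 'place'. It moves to the left edge, and the trace sits right after 'device':
Yusuf refused to say where Amira could place the device ___.
'device' is word 10.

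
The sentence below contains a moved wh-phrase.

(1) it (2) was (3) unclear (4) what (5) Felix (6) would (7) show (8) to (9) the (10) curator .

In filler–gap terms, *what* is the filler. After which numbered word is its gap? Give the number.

7

Underlying clause: Felix would show what to the curator.
The filler 'what' is interpreted as the direct object of 'show'. Fronting leaves a gap immediately after 'show':
It was unclear what Felix would show ___ to the curator.
'show' is word 7.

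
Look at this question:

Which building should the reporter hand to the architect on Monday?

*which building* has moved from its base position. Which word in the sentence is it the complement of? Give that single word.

hand

Before movement: The reporter should hand which building to the architect on Monday.
'which building' functions as the direct object of 'hand'. Wh-movement fronts it, leaving a gap right after 'hand':
Which building should the reporter hand ___ to the architect on Monday?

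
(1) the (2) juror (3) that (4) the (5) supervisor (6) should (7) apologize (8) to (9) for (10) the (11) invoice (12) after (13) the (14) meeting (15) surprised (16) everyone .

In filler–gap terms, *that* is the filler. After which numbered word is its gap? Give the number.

8

'that' is the object of the preposition 'to'. Fronting leaves a gap immediately after 'to':
The juror that the supervisor should apologize to ___ for the invoice after the meeting surprised everyone.
'to' is word 8.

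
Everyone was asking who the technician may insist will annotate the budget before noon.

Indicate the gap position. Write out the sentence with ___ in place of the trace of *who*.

Everyone was asking who the technician may insist ___ will annotate the budget before noon.

Underlying clause: The technician may insist who will annotate the budget before noon.
'who' functions as the subject of the clause embedded under 'insist'. The gap is right after 'insist'.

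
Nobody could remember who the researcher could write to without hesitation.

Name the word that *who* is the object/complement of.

Before movement: The researcher could write to who without hesitation.
The filler 'who' is interpreted as the object of the preposition 'to'. It moves to the left edge, and the trace sits right after 'to':
Nobody could remember who the researcher could write to ___ without hesitation.

to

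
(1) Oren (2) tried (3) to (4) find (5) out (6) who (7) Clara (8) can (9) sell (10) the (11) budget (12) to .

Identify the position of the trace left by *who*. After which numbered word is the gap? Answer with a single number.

12

In situ: Clara can sell the budget to who.
'who' is the object of the preposition 'to' (recipient of 'sell'). Wh-movement fronts it, leaving a gap right after 'to':
Oren tried to find out who Clara can sell the budget to ___.
'to' is word 12.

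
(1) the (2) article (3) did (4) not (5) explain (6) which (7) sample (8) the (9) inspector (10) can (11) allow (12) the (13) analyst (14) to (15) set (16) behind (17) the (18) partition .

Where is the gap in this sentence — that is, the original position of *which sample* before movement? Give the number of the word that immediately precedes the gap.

15

Pre-movement form: The inspector can allow the analyst to set which sample behind the partition.
The filler 'which sample' is interpreted as the direct object of 'set'. It moves to the left edge, and the trace sits right after 'set':
The article did not explain which sample the inspector can allow the analyst to set ___ behind the partition.
'set' is word 15.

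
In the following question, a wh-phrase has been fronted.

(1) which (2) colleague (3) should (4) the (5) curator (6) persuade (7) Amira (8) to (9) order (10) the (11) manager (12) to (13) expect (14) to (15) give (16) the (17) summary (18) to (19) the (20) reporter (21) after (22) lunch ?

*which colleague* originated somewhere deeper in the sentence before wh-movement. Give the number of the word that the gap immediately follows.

Before movement: The curator should persuade Amira to order the manager to expect which colleague to give the summary to the reporter after lunch.
'which colleague' is the direct object of 'expect'. It moves to the left edge, and the trace sits right after 'expect':
Which colleague should the curator persuade Amira to order the manager to expect ___ to give the summary to the reporter after lunch?
'expect' is word 13.

13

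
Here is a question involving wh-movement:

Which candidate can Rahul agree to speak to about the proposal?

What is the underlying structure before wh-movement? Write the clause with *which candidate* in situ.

Rahul can agree to speak to which candidate about the proposal.

'which candidate' functions as the object of the preposition 'to'. Wh-movement fronts it, leaving a gap right after 'to':
Which candidate can Rahul agree to speak to ___ about the proposal?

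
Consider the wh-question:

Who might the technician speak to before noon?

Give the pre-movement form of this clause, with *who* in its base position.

'who' functions as the object of the preposition 'to'. It moves to the left edge, and the trace sits right after 'to':
Who might the technician speak to ___ before noon?

The technician might speak to who before noon.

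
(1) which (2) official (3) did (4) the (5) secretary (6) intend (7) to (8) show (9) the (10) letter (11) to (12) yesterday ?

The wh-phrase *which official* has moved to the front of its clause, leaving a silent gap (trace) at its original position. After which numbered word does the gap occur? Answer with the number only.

11

Before movement: The secretary did intend to show the letter to which official yesterday.
'which official' is the object of the preposition 'to' (recipient of 'show'). Wh-movement fronts it, leaving a gap right after 'to':
Which official did the secretary intend to show the letter to ___ yesterday?
'to' is word 11.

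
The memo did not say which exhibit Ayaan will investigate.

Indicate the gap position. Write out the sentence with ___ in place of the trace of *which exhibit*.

The memo did not say which exhibit Ayaan will investigate ___.

Pre-movement form: Ayaan will investigate which exhibit.
The filler 'which exhibit' is interpreted as the direct object of 'investigate'. The gap is right after 'investigate'.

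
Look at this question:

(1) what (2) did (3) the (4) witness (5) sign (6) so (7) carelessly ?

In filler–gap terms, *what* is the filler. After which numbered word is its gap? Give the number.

5

In situ: The witness did sign what so carelessly.
'what' functions as the direct object of 'sign'. Wh-movement fronts it, leaving a gap right after 'sign':
What did the witness sign ___ so carelessly?
'sign' is word 5.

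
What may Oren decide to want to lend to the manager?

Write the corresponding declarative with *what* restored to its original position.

'what' is the direct object of 'lend'. It moves to the left edge, and the trace sits right after 'lend':
What may Oren decide to want to lend ___ to the manager?

Oren may decide to want to lend what to the manager.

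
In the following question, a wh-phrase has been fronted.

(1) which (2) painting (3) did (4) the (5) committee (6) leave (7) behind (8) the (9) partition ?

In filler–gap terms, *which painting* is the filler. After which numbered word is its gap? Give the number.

Underlying clause: The committee did leave which painting behind the partition.
'which painting' functions as the direct object of 'leave'. Fronting leaves a gap immediately after 'leave':
Which painting did the committee leave ___ behind the partition?
'leave' is word 6.

6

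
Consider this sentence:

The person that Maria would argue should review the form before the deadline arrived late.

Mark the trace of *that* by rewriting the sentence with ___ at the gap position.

'that' is the subject of the clause embedded under 'argue'. The gap is right after 'argue'.

The person that Maria would argue ___ should review the form before the deadline arrived late.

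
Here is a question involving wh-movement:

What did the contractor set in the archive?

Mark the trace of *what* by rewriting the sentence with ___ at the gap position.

Before movement: The contractor did set what in the archive.
'what' functions as the direct object of 'set'. The gap is right after 'set'.

What did the contractor set ___ in the archive?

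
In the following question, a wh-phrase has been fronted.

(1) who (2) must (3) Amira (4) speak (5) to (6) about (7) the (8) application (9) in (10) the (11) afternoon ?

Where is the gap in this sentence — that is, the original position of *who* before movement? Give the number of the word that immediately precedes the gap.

In situ: Amira must speak to who about the application in the afternoon.
'who' is the object of the preposition 'to'. It moves to the left edge, and the trace sits right after 'to':
Who must Amira speak to ___ about the application in the afternoon?
'to' is word 5.

5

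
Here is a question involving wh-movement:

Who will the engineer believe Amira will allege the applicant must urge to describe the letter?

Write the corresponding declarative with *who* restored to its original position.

The engineer will believe Amira will allege the applicant must urge who to describe the letter.

'who' functions as the direct object of 'urge'. Fronting leaves a gap immediately after 'urge':
Who will the engineer believe Amira will allege the applicant must urge ___ to describe the letter?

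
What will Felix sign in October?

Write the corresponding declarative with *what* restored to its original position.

Felix will sign what in October.

'what' functions as the direct object of 'sign'. Wh-movement fronts it, leaving a gap right after 'sign':
What will Felix sign ___ in October?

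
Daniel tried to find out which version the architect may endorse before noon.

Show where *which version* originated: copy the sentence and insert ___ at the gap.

In situ: The architect may endorse which version before noon.
'which version' functions as the direct object of 'endorse'. The gap is right after 'endorse'.

Daniel tried to find out which version the architect may endorse ___ before noon.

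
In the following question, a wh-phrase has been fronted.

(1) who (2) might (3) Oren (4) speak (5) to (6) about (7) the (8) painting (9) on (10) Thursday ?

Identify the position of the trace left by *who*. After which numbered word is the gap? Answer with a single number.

5

Before movement: Oren might speak to who about the painting on Thursday.
'who' functions as the object of the preposition 'to'. It moves to the left edge, and the trace sits right after 'to':
Who might Oren speak to ___ about the painting on Thursday?
'to' is word 5.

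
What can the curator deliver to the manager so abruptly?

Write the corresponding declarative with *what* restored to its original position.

The curator can deliver what to the manager so abruptly.

The filler 'what' is interpreted as the direct object of 'deliver'. Wh-movement fronts it, leaving a gap right after 'deliver':
What can the curator deliver ___ to the manager so abruptly?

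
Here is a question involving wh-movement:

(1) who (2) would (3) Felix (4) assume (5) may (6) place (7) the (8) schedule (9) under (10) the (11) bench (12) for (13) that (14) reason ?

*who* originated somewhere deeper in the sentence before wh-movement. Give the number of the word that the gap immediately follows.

Underlying clause: Felix would assume who may place the schedule under the bench for that reason.
The filler 'who' is interpreted as the subject of the clause embedded under 'assume'. Wh-movement fronts it, leaving a gap right after 'assume':
Who would Felix assume ___ may place the schedule under the bench for that reason?
'assume' is word 4.

4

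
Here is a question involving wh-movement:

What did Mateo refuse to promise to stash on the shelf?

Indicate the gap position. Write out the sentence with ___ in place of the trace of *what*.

What did Mateo refuse to promise to stash ___ on the shelf?

In situ: Mateo did refuse to promise to stash what on the shelf.
'what' functions as the direct object of 'stash'. The gap is right after 'stash'.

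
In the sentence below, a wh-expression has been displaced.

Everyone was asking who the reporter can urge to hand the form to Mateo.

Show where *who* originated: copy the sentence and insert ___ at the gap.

Everyone was asking who the reporter can urge ___ to hand the form to Mateo.

Before movement: The reporter can urge who to hand the form to Mateo.
The filler 'who' is interpreted as the direct object of 'urge'. The gap is right after 'urge'.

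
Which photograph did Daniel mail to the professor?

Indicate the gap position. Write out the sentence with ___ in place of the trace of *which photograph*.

Before movement: Daniel did mail which photograph to the professor.
'which photograph' is the direct object of 'mail'. The gap is right after 'mail'.

Which photograph did Daniel mail ___ to the professor?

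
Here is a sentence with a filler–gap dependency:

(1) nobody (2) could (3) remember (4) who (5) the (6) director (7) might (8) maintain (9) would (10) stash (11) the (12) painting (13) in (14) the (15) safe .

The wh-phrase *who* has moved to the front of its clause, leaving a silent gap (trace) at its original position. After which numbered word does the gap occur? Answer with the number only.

8

Underlying clause: The director might maintain who would stash the painting in the safe.
The filler 'who' is interpreted as the subject of the clause embedded under 'maintain'. Fronting leaves a gap immediately after 'maintain':
Nobody could remember who the director might maintain ___ would stash the painting in the safe.
'maintain' is word 8.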